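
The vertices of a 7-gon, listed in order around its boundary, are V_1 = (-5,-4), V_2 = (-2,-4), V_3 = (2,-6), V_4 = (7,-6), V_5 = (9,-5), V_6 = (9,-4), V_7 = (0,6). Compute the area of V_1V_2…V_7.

Apply Gauss's area formula: 2A = Σ (x_i·y_{i+1} − x_{i+1}·y_i), indices taken mod 7.
Σ = (12) + (20) + (30) + (19) + (9) + (54) + (30) = 174
Area = |Σ|/2 = 87.

87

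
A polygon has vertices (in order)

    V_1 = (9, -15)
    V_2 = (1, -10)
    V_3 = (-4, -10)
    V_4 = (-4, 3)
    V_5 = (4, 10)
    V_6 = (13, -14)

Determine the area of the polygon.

242

V_1→V_2: (9)(-10) − (1)(-15) = -75
V_2→V_3: (1)(-10) − (-4)(-10) = -50
V_3→V_4: (-4)(3) − (-4)(-10) = -52
V_4→V_5: (-4)(10) − (4)(3) = -52
V_5→V_6: (4)(-14) − (13)(10) = -186
V_6→V_1: (13)(-15) − (9)(-14) = -69
Σ = -484
Area = |Σ|/2 = 242.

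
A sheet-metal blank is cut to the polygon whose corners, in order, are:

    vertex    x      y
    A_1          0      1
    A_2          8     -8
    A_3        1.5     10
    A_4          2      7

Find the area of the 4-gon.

A_1→A_2: (0)(-8) − (8)(1) = -8
A_2→A_3: (8)(10) − (1.5)(-8) = 92
A_3→A_4: (1.5)(7) − (2)(10) = -9.5
A_4→A_1: (2)(1) − (0)(7) = 2
Σ = 76.5
Area = |Σ|/2 = 38.25.

38.25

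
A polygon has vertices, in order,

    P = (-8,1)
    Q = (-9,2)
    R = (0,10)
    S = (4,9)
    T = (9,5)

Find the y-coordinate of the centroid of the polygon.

Apply the shoelace formula. First the cross-terms c_i = x_i·y_{i+1} − x_{i+1}·y_i:
  -7, -90, -40, -61, 49  ⇒  2A = -149, A = -74.5.
Then Σ (y_i + y_{i+1})·c_i = -2421, so ȳ = -2421 / (6·(-74.5)) = 807/149.

807/149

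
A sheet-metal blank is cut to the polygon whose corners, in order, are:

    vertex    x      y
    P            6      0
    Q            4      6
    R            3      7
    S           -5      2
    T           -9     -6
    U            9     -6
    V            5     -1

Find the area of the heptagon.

135

Cross-terms: 36, 10, 41, 48, 108, 21, 6  ⇒  Σ = 270
Area = |Σ|/2 = 135.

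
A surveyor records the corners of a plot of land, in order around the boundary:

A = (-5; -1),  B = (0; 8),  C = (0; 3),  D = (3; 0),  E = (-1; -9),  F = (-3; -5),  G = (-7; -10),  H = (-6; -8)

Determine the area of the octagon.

Cross-terms: -40, 0, -9, -27, -22, -5, -4, -34  ⇒  Σ = -141
Area = |Σ|/2 = 70.5.

70.5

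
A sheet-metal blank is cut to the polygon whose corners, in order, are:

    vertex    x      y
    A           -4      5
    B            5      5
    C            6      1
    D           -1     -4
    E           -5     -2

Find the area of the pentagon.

Cross-terms: -45, -25, -23, -18, -33  ⇒  Σ = -144
Area = |Σ|/2 = 72.

72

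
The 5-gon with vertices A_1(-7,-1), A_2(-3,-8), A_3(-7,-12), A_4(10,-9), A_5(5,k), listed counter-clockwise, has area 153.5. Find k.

3

Write out the shoelace sum; only the two edges meeting at A_5 involve k:
2·Area = [(10·k − 5·(-9)) + (5·(-1) − (-7)·k)] + 216
       = 17·k + 256 = 307
⇒ k = 3.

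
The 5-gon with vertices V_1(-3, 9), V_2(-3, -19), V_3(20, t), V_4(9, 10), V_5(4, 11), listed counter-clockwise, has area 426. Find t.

The doubled signed area Σ (x_i y_{i+1} − x_{i+1} y_i) is linear in t.
With t=0 it equals 792; the coefficient of t is -12 (from the two edges through V_3).
So -12·t + 792 = 2·426 = 852 ⇒ t = -5.

-5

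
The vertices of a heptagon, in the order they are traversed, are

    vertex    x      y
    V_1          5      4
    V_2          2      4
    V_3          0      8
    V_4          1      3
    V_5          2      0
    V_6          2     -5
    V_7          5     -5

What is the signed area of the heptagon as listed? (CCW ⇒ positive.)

32

Apply the surveyor's formula: 2A = Σ (x_i·y_{i+1} − x_{i+1}·y_i), indices taken mod 7.
Σ = (12) + (16) + (-8) + (-6) + (-10) + (15) + (45) = 64
Signed area = Σ/2 = 32 (positive ⇒ counter-clockwise traversal).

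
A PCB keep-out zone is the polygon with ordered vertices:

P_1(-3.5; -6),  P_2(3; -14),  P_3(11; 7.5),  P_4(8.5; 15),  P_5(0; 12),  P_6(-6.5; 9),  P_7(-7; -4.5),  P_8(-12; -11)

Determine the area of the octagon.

336.75

Apply Gauss's area formula: 2A = Σ (x_i·y_{i+1} − x_{i+1}·y_i), indices taken mod 8.
Σ = (67) + (176.5) + (101.25) + (102) + (78) + (92.25) + (23) + (33.5) = 673.5
Area = |Σ|/2 = 336.75.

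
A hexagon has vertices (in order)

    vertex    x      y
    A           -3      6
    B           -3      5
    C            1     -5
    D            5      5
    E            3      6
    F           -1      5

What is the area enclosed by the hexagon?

44

A→B: (-3)(5) − (-3)(6) = 3
B→C: (-3)(-5) − (1)(5) = 10
C→D: (1)(5) − (5)(-5) = 30
D→E: (5)(6) − (3)(5) = 15
E→F: (3)(5) − (-1)(6) = 21
F→A: (-1)(6) − (-3)(5) = 9
Σ = 88
Area = |Σ|/2 = 44.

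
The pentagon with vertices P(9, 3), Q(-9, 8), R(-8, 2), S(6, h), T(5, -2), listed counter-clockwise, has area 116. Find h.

The doubled signed area Σ (x_i y_{i+1} − x_{i+1} y_i) is linear in h.
With h=0 it equals 154; the coefficient of h is -13 (from the two edges through S).
So -13·h + 154 = 2·116 = 232 ⇒ h = -6.

-6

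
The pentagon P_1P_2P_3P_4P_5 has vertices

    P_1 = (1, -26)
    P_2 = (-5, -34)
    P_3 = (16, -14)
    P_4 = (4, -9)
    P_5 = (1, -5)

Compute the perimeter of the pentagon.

78

|P_1P_2| = √((-6)² + (-8)²) = √100 = 10
|P_2P_3| = √((21)² + (20)²) = √841 = 29
|P_3P_4| = √((-12)² + (5)²) = √169 = 13
|P_4P_5| = √((-3)² + (4)²) = √25 = 5
|P_5P_1| = √((0)² + (-21)²) = √441 = 21
Perimeter = 10 + 29 + 13 + 5 + 21 = 78.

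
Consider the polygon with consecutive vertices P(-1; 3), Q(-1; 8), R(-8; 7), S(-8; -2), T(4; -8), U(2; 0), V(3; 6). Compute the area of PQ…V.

Apply the surveyor's formula: 2A = Σ (x_i·y_{i+1} − x_{i+1}·y_i), indices taken mod 7.
Cross-terms: -5, 57, 72, 72, 16, 12, 15  ⇒  Σ = 239
Area = |Σ|/2 = 119.5.

119.5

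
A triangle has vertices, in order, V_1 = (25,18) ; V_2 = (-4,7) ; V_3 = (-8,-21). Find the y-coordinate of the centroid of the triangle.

Apply Gauss's area formula. First the cross-terms c_i = x_i·y_{i+1} − x_{i+1}·y_i:
  247, 140, 381  ⇒  2A = 768, A = 384.
Then Σ (y_i + y_{i+1})·c_i = 3072, so ȳ = 3072 / (6·384) = 4/3.

4/3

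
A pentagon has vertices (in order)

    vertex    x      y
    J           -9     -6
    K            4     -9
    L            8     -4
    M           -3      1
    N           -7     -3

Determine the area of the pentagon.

Apply the shoelace formula: 2A = Σ (x_i·y_{i+1} − x_{i+1}·y_i), indices taken mod 5.
Σ = (105) + (56) + (-4) + (16) + (15) = 188
Area = |Σ|/2 = 94.

94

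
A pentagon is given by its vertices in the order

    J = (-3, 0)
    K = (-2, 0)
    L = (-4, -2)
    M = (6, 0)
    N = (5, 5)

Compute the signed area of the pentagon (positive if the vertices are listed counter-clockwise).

Σ = (0) + (4) + (12) + (30) + (15) = 61
Signed area = Σ/2 = 30.5 (positive ⇒ counter-clockwise traversal).

30.5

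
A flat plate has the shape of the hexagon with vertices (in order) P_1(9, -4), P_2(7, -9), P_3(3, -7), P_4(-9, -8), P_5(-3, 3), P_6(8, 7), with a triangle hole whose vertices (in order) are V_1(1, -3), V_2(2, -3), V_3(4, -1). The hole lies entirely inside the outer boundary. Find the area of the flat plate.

175.5

Outer boundary:
Cross-terms: -53, -22, -87, -51, -45, -95  ⇒  Σ = -353
Area = |Σ|/2 = 176.5.
Hole:
V_1→V_2: (1)(-3) − (2)(-3) = 3
V_2→V_3: (2)(-1) − (4)(-3) = 10
V_3→V_1: (4)(-3) − (1)(-1) = -11
Σ = 2
Area = |Σ|/2 = 1.
Net area = 176.5 − 1 = 175.5.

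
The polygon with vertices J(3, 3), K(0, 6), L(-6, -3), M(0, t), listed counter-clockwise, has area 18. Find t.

2

Write out the shoelace sum; only the two edges meeting at M involve t:
2·Area = [((-6)·t − 0·(-3)) + (0·3 − 3·t)] + 54
       = -9·t + 54 = 36
⇒ t = 2.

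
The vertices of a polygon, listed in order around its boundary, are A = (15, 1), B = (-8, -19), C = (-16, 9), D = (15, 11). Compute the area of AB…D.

Σ = (-277) + (-376) + (-311) + (-150) = -1114
Area = |Σ|/2 = 557.

557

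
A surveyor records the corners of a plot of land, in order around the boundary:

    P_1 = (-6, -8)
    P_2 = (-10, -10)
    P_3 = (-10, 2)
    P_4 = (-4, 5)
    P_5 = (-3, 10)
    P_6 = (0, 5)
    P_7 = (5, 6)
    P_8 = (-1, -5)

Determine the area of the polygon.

Apply Gauss's area formula: 2A = Σ (x_i·y_{i+1} − x_{i+1}·y_i), indices taken mod 8.
Cross-terms: -20, -120, -42, -25, -15, -25, -19, -22  ⇒  Σ = -288
Area = |Σ|/2 = 144.

144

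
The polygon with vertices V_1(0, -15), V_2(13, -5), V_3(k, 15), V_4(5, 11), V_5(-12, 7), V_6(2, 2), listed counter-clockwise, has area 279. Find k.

Write out the shoelace sum; only the two edges meeting at V_3 involve k:
2·Area = [(13·15 − k·(-5)) + (k·11 − 5·15)] + 294
       = 16·k + 414 = 558
⇒ k = 9.

9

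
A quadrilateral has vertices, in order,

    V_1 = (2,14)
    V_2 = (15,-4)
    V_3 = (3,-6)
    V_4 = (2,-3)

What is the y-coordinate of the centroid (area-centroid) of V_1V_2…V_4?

351/259

Apply the surveyor's formula. First the cross-terms c_i = x_i·y_{i+1} − x_{i+1}·y_i:
  -218, -78, 3, 34  ⇒  2A = -259, A = -129.5.
Then Σ (y_i + y_{i+1})·c_i = -1053, so ȳ = -1053 / (6·(-129.5)) = 351/259.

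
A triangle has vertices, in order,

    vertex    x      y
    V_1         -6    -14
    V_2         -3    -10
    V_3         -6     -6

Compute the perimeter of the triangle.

|V_1V_2| = √((3)² + (4)²) = √25 = 5
|V_2V_3| = √((-3)² + (4)²) = √25 = 5
|V_3V_1| = √((0)² + (-8)²) = √64 = 8
Perimeter = 5 + 5 + 8 = 18.

18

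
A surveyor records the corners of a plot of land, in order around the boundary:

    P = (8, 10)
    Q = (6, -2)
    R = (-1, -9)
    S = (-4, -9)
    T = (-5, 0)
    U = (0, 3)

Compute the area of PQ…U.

Apply the shoelace (surveyor's) formula: 2A = Σ (x_i·y_{i+1} − x_{i+1}·y_i), indices taken mod 6.
Cross-terms: -76, -56, -27, -45, -15, -24  ⇒  Σ = -243
Area = |Σ|/2 = 121.5.

121.5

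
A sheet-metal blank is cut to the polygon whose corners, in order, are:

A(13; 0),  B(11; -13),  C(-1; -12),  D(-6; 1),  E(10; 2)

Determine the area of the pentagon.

217.5

Apply Gauss's area formula: 2A = Σ (x_i·y_{i+1} − x_{i+1}·y_i), indices taken mod 5.
A→B: (13)(-13) − (11)(0) = -169
B→C: (11)(-12) − (-1)(-13) = -145
C→D: (-1)(1) − (-6)(-12) = -73
D→E: (-6)(2) − (10)(1) = -22
E→A: (10)(0) − (13)(2) = -26
Σ = -435
Area = |Σ|/2 = 217.5.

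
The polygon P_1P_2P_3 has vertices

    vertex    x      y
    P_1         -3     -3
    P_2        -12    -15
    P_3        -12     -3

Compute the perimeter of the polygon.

36

|P_1P_2| = √((-9)² + (-12)²) = √225 = 15
|P_2P_3| = √((0)² + (12)²) = √144 = 12
|P_3P_1| = √((9)² + (0)²) = √81 = 9
Perimeter = 15 + 12 + 9 = 36.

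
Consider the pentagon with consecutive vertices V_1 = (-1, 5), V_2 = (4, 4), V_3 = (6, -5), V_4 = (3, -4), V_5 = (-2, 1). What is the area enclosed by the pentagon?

45.5

Apply Gauss's area formula: 2A = Σ (x_i·y_{i+1} − x_{i+1}·y_i), indices taken mod 5.
V_1→V_2: (-1)(4) − (4)(5) = -24
V_2→V_3: (4)(-5) − (6)(4) = -44
V_3→V_4: (6)(-4) − (3)(-5) = -9
V_4→V_5: (3)(1) − (-2)(-4) = -5
V_5→V_1: (-2)(5) − (-1)(1) = -9
Σ = -91
Area = |Σ|/2 = 45.5.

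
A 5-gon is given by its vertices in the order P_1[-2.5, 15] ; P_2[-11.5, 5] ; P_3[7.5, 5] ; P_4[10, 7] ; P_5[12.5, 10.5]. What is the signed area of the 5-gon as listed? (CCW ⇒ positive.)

Cross-terms: 160, -95, 2.5, 17.5, 213.75  ⇒  Σ = 298.75
Signed area = Σ/2 = 149.375 (positive ⇒ counter-clockwise traversal).

149.375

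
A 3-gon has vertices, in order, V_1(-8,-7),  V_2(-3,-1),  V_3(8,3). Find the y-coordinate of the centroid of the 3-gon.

Apply Gauss's area formula. First the cross-terms c_i = x_i·y_{i+1} − x_{i+1}·y_i:
  -13, -1, -32  ⇒  2A = -46, A = -23.
Then Σ (y_i + y_{i+1})·c_i = 230, so ȳ = 230 / (6·(-23)) = -5/3.

-5/3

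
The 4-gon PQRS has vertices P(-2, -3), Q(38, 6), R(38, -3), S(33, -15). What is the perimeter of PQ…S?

|PQ| = √((40)² + (9)²) = √1681 = 41
|QR| = √((0)² + (-9)²) = √81 = 9
|RS| = √((-5)² + (-12)²) = √169 = 13
|SP| = √((-35)² + (12)²) = √1369 = 37
Perimeter = 41 + 9 + 13 + 37 = 100.

100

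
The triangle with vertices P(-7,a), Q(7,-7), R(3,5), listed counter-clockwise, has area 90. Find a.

The doubled signed area Σ (x_i y_{i+1} − x_{i+1} y_i) is linear in a.
With a=0 it equals 140; the coefficient of a is -4 (from the two edges through P).
So -4·a + 140 = 2·90 = 180 ⇒ a = -10.

-10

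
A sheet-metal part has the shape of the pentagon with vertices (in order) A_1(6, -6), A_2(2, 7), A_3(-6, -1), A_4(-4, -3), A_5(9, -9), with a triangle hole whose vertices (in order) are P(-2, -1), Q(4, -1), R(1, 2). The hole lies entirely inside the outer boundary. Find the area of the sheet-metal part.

Outer boundary:
Apply the surveyor's formula: 2A = Σ (x_i·y_{i+1} − x_{i+1}·y_i), indices taken mod 5.
Σ = (54) + (40) + (14) + (63) + (0) = 171
Area = |Σ|/2 = 85.5.
Hole:
Σ = (6) + (9) + (3) = 18
Area = |Σ|/2 = 9.
Net area = 85.5 − 9 = 76.5.

76.5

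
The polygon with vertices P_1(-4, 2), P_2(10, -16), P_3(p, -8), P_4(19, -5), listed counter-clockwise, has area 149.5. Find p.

The doubled signed area Σ (x_i y_{i+1} − x_{i+1} y_i) is linear in p.
With p=0 it equals 134; the coefficient of p is 11 (from the two edges through P_3).
So 11·p + 134 = 2·149.5 = 299 ⇒ p = 15.

15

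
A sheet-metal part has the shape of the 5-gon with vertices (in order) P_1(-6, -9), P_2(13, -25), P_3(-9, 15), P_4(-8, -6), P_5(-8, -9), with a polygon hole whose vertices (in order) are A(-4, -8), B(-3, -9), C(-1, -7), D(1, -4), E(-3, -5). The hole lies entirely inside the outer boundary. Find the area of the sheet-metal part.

Outer boundary:
Apply Gauss's area formula: 2A = Σ (x_i·y_{i+1} − x_{i+1}·y_i), indices taken mod 5.
Σ = (267) + (-30) + (174) + (24) + (18) = 453
Area = |Σ|/2 = 226.5.
Hole:
Σ = (12) + (12) + (11) + (-17) + (4) = 22
Area = |Σ|/2 = 11.
Net area = 226.5 − 11 = 215.5.

215.5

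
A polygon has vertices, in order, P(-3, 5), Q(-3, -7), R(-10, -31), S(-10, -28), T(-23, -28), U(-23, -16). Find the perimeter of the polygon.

|PQ| = √((0)² + (-12)²) = √144 = 12
|QR| = √((-7)² + (-24)²) = √625 = 25
|RS| = √((0)² + (3)²) = √9 = 3
|ST| = √((-13)² + (0)²) = √169 = 13
|TU| = √((0)² + (12)²) = √144 = 12
|UP| = √((20)² + (21)²) = √841 = 29
Perimeter = 12 + 25 + 3 + 13 + 12 + 29 = 94.

94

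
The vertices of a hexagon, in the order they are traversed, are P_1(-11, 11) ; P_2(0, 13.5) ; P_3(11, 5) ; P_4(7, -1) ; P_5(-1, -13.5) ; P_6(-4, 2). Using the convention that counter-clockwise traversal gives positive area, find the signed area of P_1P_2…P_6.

-258.25

Σ = (-148.5) + (-148.5) + (-46) + (-95.5) + (-56) + (-22) = -516.5
Signed area = Σ/2 = -258.25 (negative ⇒ clockwise traversal).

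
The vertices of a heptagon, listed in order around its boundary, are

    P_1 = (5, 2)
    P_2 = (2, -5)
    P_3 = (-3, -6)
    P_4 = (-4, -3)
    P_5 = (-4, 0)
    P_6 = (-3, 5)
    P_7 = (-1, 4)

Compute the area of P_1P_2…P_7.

Apply the shoelace (surveyor's) formula: 2A = Σ (x_i·y_{i+1} − x_{i+1}·y_i), indices taken mod 7.
P_1→P_2: (5)(-5) − (2)(2) = -29
P_2→P_3: (2)(-6) − (-3)(-5) = -27
P_3→P_4: (-3)(-3) − (-4)(-6) = -15
P_4→P_5: (-4)(0) − (-4)(-3) = -12
P_5→P_6: (-4)(5) − (-3)(0) = -20
P_6→P_7: (-3)(4) − (-1)(5) = -7
P_7→P_1: (-1)(2) − (5)(4) = -22
Σ = -132
Area = |Σ|/2 = 66.

66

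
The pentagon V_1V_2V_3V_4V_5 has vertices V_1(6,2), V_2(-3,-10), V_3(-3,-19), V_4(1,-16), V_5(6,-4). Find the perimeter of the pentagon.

48

|V_1V_2| = √((-9)² + (-12)²) = √225 = 15
|V_2V_3| = √((0)² + (-9)²) = √81 = 9
|V_3V_4| = √((4)² + (3)²) = √25 = 5
|V_4V_5| = √((5)² + (12)²) = √169 = 13
|V_5V_1| = √((0)² + (6)²) = √36 = 6
Perimeter = 15 + 9 + 5 + 13 + 6 = 48.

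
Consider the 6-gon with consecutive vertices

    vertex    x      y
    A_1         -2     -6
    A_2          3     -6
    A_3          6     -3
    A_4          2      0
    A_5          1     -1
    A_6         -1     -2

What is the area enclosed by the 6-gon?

Apply the shoelace (surveyor's) formula: 2A = Σ (x_i·y_{i+1} − x_{i+1}·y_i), indices taken mod 6.
Σ = (30) + (27) + (6) + (-2) + (-3) + (2) = 60
Area = |Σ|/2 = 30.

30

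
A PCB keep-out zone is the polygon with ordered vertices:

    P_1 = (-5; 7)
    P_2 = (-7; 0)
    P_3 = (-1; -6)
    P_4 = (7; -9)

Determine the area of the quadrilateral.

73

P_1→P_2: (-5)(0) − (-7)(7) = 49
P_2→P_3: (-7)(-6) − (-1)(0) = 42
P_3→P_4: (-1)(-9) − (7)(-6) = 51
P_4→P_1: (7)(7) − (-5)(-9) = 4
Σ = 146
Area = |Σ|/2 = 73.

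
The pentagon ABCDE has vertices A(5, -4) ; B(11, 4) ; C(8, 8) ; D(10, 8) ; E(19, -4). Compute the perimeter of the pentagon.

|AB| = √((6)² + (8)²) = √100 = 10
|BC| = √((-3)² + (4)²) = √25 = 5
|CD| = √((2)² + (0)²) = √4 = 2
|DE| = √((9)² + (-12)²) = √225 = 15
|EA| = √((-14)² + (0)²) = √196 = 14
Perimeter = 10 + 5 + 2 + 15 + 14 = 46.

46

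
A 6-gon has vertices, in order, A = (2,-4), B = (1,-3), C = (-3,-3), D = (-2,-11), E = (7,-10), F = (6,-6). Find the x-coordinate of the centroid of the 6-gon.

Apply the shoelace (surveyor's) formula. First the cross-terms c_i = x_i·y_{i+1} − x_{i+1}·y_i:
  -2, -12, 27, 97, 18, -12  ⇒  2A = 116, A = 58.
Then Σ (x_i + x_{i+1})·c_i = 506, so x̄ = 506 / (6·58) = 253/174.

253/174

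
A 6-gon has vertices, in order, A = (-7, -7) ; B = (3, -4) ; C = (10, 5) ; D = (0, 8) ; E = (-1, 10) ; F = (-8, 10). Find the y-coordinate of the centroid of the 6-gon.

413/194

Apply the surveyor's formula. First the cross-terms c_i = x_i·y_{i+1} − x_{i+1}·y_i:
  49, 55, 80, 8, 70, 126  ⇒  2A = 388, A = 194.
Then Σ (y_i + y_{i+1})·c_i = 2478, so ȳ = 2478 / (6·194) = 413/194.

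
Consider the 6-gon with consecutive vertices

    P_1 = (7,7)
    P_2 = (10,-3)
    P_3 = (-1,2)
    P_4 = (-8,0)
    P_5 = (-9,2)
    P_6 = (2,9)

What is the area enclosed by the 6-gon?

104

Apply the shoelace (surveyor's) formula: 2A = Σ (x_i·y_{i+1} − x_{i+1}·y_i), indices taken mod 6.
Σ = (-91) + (17) + (16) + (-16) + (-85) + (-49) = -208
Area = |Σ|/2 = 104.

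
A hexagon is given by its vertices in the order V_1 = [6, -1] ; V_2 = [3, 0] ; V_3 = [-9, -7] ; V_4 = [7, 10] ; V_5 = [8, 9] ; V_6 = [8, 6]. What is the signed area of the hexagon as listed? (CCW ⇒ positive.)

Apply the shoelace formula: 2A = Σ (x_i·y_{i+1} − x_{i+1}·y_i), indices taken mod 6.
V_1→V_2: (6)(0) − (3)(-1) = 3
V_2→V_3: (3)(-7) − (-9)(0) = -21
V_3→V_4: (-9)(10) − (7)(-7) = -41
V_4→V_5: (7)(9) − (8)(10) = -17
V_5→V_6: (8)(6) − (8)(9) = -24
V_6→V_1: (8)(-1) − (6)(6) = -44
Σ = -144
Signed area = Σ/2 = -72 (negative ⇒ clockwise traversal).

-72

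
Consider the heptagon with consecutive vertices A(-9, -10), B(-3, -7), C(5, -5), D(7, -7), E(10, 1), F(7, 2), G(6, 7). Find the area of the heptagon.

106.5

Apply the shoelace (surveyor's) formula: 2A = Σ (x_i·y_{i+1} − x_{i+1}·y_i), indices taken mod 7.
A→B: (-9)(-7) − (-3)(-10) = 33
B→C: (-3)(-5) − (5)(-7) = 50
C→D: (5)(-7) − (7)(-5) = 0
D→E: (7)(1) − (10)(-7) = 77
E→F: (10)(2) − (7)(1) = 13
F→G: (7)(7) − (6)(2) = 37
G→A: (6)(-10) − (-9)(7) = 3
Σ = 213
Area = |Σ|/2 = 106.5.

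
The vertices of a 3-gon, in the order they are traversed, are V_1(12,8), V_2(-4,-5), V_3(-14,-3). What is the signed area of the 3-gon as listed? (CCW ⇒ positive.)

Apply the shoelace (surveyor's) formula: 2A = Σ (x_i·y_{i+1} − x_{i+1}·y_i), indices taken mod 3.
Σ = (-28) + (-58) + (-76) = -162
Signed area = Σ/2 = -81 (negative ⇒ clockwise traversal).

-81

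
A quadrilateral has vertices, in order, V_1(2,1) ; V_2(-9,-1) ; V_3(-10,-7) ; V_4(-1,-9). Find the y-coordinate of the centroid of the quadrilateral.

Apply the shoelace (surveyor's) formula. First the cross-terms c_i = x_i·y_{i+1} − x_{i+1}·y_i:
  7, 53, 83, 17  ⇒  2A = 160, A = 80.
Then Σ (y_i + y_{i+1})·c_i = -1888, so ȳ = -1888 / (6·80) = -59/15.

-59/15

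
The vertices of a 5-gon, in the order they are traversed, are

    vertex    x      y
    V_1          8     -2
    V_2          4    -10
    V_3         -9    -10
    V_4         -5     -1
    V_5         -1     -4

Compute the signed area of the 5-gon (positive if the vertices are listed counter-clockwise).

-95

Σ = (-72) + (-130) + (-41) + (19) + (34) = -190
Signed area = Σ/2 = -95 (negative ⇒ clockwise traversal).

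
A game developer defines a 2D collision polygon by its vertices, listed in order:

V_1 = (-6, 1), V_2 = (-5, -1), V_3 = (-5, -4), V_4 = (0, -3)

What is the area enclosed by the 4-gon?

Apply the surveyor's formula: 2A = Σ (x_i·y_{i+1} − x_{i+1}·y_i), indices taken mod 4.
Σ = (11) + (15) + (15) + (-18) = 23
Area = |Σ|/2 = 11.5.

11.5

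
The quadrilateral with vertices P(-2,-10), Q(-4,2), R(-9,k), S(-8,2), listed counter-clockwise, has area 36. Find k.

The doubled signed area Σ (x_i y_{i+1} − x_{i+1} y_i) is linear in k.
With k=0 it equals 40; the coefficient of k is 4 (from the two edges through R).
So 4·k + 40 = 2·36 = 72 ⇒ k = 8.

8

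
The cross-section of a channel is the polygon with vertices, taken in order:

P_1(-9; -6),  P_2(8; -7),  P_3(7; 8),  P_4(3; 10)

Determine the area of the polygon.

Apply the shoelace formula: 2A = Σ (x_i·y_{i+1} − x_{i+1}·y_i), indices taken mod 4.
Σ = (111) + (113) + (46) + (72) = 342
Area = |Σ|/2 = 171.

171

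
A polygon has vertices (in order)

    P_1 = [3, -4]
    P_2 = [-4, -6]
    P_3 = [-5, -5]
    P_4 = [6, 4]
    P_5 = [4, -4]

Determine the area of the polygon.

39

Apply the shoelace formula: 2A = Σ (x_i·y_{i+1} − x_{i+1}·y_i), indices taken mod 5.
Σ = (-34) + (-10) + (10) + (-40) + (-4) = -78
Area = |Σ|/2 = 39.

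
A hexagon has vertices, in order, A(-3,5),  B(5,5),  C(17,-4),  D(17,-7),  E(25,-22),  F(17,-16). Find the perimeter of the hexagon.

82

|AB| = √((8)² + (0)²) = √64 = 8
|BC| = √((12)² + (-9)²) = √225 = 15
|CD| = √((0)² + (-3)²) = √9 = 3
|DE| = √((8)² + (-15)²) = √289 = 17
|EF| = √((-8)² + (6)²) = √100 = 10
|FA| = √((-20)² + (21)²) = √841 = 29
Perimeter = 8 + 15 + 3 + 17 + 10 + 29 = 82.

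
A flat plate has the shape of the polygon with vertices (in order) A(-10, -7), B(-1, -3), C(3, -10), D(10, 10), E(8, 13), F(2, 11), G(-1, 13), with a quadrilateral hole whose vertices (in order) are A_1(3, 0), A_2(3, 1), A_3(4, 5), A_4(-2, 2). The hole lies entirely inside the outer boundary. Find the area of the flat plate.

Outer boundary:
Σ = (23) + (19) + (130) + (50) + (62) + (37) + (137) = 458
Area = |Σ|/2 = 229.
Hole:
Σ = (3) + (11) + (18) + (-6) = 26
Area = |Σ|/2 = 13.
Net area = 229 − 13 = 216.

216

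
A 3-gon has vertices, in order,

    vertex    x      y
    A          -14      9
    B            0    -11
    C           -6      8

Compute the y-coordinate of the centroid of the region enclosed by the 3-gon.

2

Apply the shoelace formula. First the cross-terms c_i = x_i·y_{i+1} − x_{i+1}·y_i:
  154, -66, 58  ⇒  2A = 146, A = 73.
Then Σ (y_i + y_{i+1})·c_i = 876, so ȳ = 876 / (6·73) = 2.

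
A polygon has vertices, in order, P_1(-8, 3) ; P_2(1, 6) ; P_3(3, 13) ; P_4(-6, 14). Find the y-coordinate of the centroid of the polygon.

Apply the shoelace formula. First the cross-terms c_i = x_i·y_{i+1} − x_{i+1}·y_i:
  -51, -5, 120, 94  ⇒  2A = 158, A = 79.
Then Σ (y_i + y_{i+1})·c_i = 4284, so ȳ = 4284 / (6·79) = 714/79.

714/79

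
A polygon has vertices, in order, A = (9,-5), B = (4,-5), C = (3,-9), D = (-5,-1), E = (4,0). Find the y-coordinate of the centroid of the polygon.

-112/33

Apply the shoelace formula. First the cross-terms c_i = x_i·y_{i+1} − x_{i+1}·y_i:
  -25, -21, -48, 4, -20  ⇒  2A = -110, A = -55.
Then Σ (y_i + y_{i+1})·c_i = 1120, so ȳ = 1120 / (6·(-55)) = -112/33.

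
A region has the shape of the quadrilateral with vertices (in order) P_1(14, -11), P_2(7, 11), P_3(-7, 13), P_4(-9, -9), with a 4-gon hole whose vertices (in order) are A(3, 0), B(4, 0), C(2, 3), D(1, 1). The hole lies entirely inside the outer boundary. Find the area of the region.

Outer boundary:
Σ = (231) + (168) + (180) + (225) = 804
Area = |Σ|/2 = 402.
Hole:
Σ = (0) + (12) + (-1) + (-3) = 8
Area = |Σ|/2 = 4.
Net area = 402 − 4 = 398.

398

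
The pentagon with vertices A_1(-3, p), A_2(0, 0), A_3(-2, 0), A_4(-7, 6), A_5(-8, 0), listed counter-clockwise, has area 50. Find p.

Write out the shoelace sum; only the two edges meeting at A_1 involve p:
2·Area = [((-8)·p − (-3)·0) + ((-3)·0 − 0·p)] + 36
       = -8·p + 36 = 100
⇒ p = -8.

-8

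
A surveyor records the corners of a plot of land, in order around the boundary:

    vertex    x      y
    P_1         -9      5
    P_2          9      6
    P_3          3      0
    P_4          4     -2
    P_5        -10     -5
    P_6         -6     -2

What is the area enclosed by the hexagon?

Apply the shoelace formula: 2A = Σ (x_i·y_{i+1} − x_{i+1}·y_i), indices taken mod 6.
Σ = (-99) + (-18) + (-6) + (-40) + (-10) + (-48) = -221
Area = |Σ|/2 = 110.5.

110.5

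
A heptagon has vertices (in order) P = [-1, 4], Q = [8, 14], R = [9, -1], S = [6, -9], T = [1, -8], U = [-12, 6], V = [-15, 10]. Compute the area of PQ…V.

232

Σ = (-46) + (-134) + (-75) + (-39) + (-90) + (-30) + (-50) = -464
Area = |Σ|/2 = 232.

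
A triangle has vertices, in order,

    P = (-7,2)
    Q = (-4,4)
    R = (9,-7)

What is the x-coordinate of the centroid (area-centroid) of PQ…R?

Apply the surveyor's formula. First the cross-terms c_i = x_i·y_{i+1} − x_{i+1}·y_i:
  -20, -8, -31  ⇒  2A = -59, A = -29.5.
Then Σ (x_i + x_{i+1})·c_i = 118, so x̄ = 118 / (6·(-29.5)) = -2/3.

-2/3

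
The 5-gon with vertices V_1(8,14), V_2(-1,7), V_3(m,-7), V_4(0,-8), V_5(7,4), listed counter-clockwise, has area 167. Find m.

The doubled signed area Σ (x_i y_{i+1} − x_{i+1} y_i) is linear in m.
With m=0 it equals 199; the coefficient of m is -15 (from the two edges through V_3).
So -15·m + 199 = 2·167 = 334 ⇒ m = -9.

-9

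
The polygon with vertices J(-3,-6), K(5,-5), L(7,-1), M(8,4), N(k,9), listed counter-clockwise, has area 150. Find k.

-9

The doubled signed area Σ (x_i y_{i+1} − x_{i+1} y_i) is linear in k.
With k=0 it equals 210; the coefficient of k is -10 (from the two edges through N).
So -10·k + 210 = 2·150 = 300 ⇒ k = -9.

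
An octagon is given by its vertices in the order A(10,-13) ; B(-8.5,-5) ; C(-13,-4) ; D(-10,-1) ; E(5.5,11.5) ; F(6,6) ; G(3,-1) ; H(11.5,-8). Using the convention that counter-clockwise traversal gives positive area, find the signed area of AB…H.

-235

Σ = (-160.5) + (-31) + (-27) + (-109.5) + (-36) + (-24) + (-12.5) + (-69.5) = -470
Signed area = Σ/2 = -235 (negative ⇒ clockwise traversal).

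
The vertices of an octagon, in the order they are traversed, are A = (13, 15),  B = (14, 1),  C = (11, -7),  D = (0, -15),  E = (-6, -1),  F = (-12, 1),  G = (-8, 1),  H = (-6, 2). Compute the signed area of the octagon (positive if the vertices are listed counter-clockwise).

-354.5

Apply the shoelace formula: 2A = Σ (x_i·y_{i+1} − x_{i+1}·y_i), indices taken mod 8.
Σ = (-197) + (-109) + (-165) + (-90) + (-18) + (-4) + (-10) + (-116) = -709
Signed area = Σ/2 = -354.5 (negative ⇒ clockwise traversal).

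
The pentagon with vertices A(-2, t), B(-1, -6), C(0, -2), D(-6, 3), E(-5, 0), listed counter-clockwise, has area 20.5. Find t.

-6

The doubled signed area Σ (x_i y_{i+1} − x_{i+1} y_i) is linear in t.
With t=0 it equals 17; the coefficient of t is -4 (from the two edges through A).
So -4·t + 17 = 2·20.5 = 41 ⇒ t = -6.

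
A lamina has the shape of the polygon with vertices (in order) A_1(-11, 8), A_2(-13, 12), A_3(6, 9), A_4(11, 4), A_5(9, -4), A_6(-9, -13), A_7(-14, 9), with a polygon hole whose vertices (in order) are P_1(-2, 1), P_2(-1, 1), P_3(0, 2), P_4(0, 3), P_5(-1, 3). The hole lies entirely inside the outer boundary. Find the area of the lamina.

Outer boundary:
Apply the shoelace (surveyor's) formula: 2A = Σ (x_i·y_{i+1} − x_{i+1}·y_i), indices taken mod 7.
Σ = (-28) + (-189) + (-75) + (-80) + (-153) + (-263) + (-13) = -801
Area = |Σ|/2 = 400.5.
Hole:
Σ = (-1) + (-2) + (0) + (3) + (5) = 5
Area = |Σ|/2 = 2.5.
Net area = 400.5 − 2.5 = 398.

398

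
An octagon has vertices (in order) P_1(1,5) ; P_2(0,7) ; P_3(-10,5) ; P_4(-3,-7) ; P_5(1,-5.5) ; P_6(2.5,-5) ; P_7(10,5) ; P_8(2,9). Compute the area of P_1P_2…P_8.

168.875

Σ = (7) + (70) + (85) + (23.5) + (8.75) + (62.5) + (80) + (1) = 337.75
Area = |Σ|/2 = 168.875.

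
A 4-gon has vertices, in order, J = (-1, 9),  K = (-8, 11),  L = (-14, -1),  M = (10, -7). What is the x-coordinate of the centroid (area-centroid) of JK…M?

Apply Gauss's area formula. First the cross-terms c_i = x_i·y_{i+1} − x_{i+1}·y_i:
  61, 162, 108, 83  ⇒  2A = 414, A = 207.
Then Σ (x_i + x_{i+1})·c_i = -3798, so x̄ = -3798 / (6·207) = -211/69.

-211/69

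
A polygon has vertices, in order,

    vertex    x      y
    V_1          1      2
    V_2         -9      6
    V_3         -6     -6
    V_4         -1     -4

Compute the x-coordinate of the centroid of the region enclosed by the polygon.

-278/67

Apply the shoelace formula. First the cross-terms c_i = x_i·y_{i+1} − x_{i+1}·y_i:
  24, 90, 18, 2  ⇒  2A = 134, A = 67.
Then Σ (x_i + x_{i+1})·c_i = -1668, so x̄ = -1668 / (6·67) = -278/67.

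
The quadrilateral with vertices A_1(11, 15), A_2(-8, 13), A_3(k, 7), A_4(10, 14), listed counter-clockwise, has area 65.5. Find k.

-2

The doubled signed area Σ (x_i y_{i+1} − x_{i+1} y_i) is linear in k.
With k=0 it equals 133; the coefficient of k is 1 (from the two edges through A_3).
So 1·k + 133 = 2·65.5 = 131 ⇒ k = -2.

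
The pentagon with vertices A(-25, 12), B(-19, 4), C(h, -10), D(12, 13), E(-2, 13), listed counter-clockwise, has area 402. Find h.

-13

The doubled signed area Σ (x_i y_{i+1} − x_{i+1} y_i) is linear in h.
With h=0 it equals 921; the coefficient of h is 9 (from the two edges through C).
So 9·h + 921 = 2·402 = 804 ⇒ h = -13.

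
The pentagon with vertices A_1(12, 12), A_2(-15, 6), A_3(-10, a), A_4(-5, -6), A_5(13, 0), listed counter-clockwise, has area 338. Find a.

-7

The doubled signed area Σ (x_i y_{i+1} − x_{i+1} y_i) is linear in a.
With a=0 it equals 606; the coefficient of a is -10 (from the two edges through A_3).
So -10·a + 606 = 2·338 = 676 ⇒ a = -7.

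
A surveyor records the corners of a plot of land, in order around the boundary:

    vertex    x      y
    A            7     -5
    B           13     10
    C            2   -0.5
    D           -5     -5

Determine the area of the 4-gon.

78

Σ = (135) + (-26.5) + (-12.5) + (60) = 156
Area = |Σ|/2 = 78.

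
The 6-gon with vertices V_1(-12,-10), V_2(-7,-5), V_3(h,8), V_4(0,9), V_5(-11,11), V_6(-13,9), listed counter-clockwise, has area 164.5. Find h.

Write out the shoelace sum; only the two edges meeting at V_3 involve h:
2·Area = [((-7)·8 − h·(-5)) + (h·9 − 0·8)] + 371
       = 14·h + 315 = 329
⇒ h = 1.

1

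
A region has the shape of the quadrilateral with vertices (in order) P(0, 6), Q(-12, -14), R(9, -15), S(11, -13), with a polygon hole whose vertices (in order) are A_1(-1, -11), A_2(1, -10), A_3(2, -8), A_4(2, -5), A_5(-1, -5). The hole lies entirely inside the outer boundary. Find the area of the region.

231

Outer boundary:
Σ = (72) + (306) + (48) + (66) = 492
Area = |Σ|/2 = 246.
Hole:
Apply Gauss's area formula: 2A = Σ (x_i·y_{i+1} − x_{i+1}·y_i), indices taken mod 5.
Cross-terms: 21, 12, 6, -15, 6  ⇒  Σ = 30
Area = |Σ|/2 = 15.
Net area = 246 − 15 = 231.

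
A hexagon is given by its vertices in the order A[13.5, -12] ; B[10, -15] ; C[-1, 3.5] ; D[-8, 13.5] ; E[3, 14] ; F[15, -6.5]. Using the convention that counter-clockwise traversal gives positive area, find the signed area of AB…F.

Apply the shoelace formula: 2A = Σ (x_i·y_{i+1} − x_{i+1}·y_i), indices taken mod 6.
Σ = (-82.5) + (20) + (14.5) + (-152.5) + (-229.5) + (-92.25) = -522.25
Signed area = Σ/2 = -261.125 (negative ⇒ clockwise traversal).

-261.125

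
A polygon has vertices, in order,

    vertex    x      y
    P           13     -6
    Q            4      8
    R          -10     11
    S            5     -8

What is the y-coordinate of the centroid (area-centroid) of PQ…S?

127/81

Apply the shoelace (surveyor's) formula. First the cross-terms c_i = x_i·y_{i+1} − x_{i+1}·y_i:
  128, 124, 25, 74  ⇒  2A = 351, A = 175.5.
Then Σ (y_i + y_{i+1})·c_i = 1651, so ȳ = 1651 / (6·175.5) = 127/81.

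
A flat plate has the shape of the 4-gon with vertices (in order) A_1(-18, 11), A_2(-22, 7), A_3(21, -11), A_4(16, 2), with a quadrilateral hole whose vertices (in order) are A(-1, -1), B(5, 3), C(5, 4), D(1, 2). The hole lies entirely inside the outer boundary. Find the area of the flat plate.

313.5

Outer boundary:
Apply the shoelace (surveyor's) formula: 2A = Σ (x_i·y_{i+1} − x_{i+1}·y_i), indices taken mod 4.
Σ = (116) + (95) + (218) + (212) = 641
Area = |Σ|/2 = 320.5.
Hole:
Σ = (2) + (5) + (6) + (1) = 14
Area = |Σ|/2 = 7.
Net area = 320.5 − 7 = 313.5.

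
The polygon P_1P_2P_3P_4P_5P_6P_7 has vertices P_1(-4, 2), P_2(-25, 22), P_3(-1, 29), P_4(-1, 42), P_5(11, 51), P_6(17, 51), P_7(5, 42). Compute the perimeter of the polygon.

144

|P_1P_2| = √((-21)² + (20)²) = √841 = 29
|P_2P_3| = √((24)² + (7)²) = √625 = 25
|P_3P_4| = √((0)² + (13)²) = √169 = 13
|P_4P_5| = √((12)² + (9)²) = √225 = 15
|P_5P_6| = √((6)² + (0)²) = √36 = 6
|P_6P_7| = √((-12)² + (-9)²) = √225 = 15
|P_7P_1| = √((-9)² + (-40)²) = √1681 = 41
Perimeter = 29 + 25 + 13 + 15 + 6 + 15 + 41 = 144.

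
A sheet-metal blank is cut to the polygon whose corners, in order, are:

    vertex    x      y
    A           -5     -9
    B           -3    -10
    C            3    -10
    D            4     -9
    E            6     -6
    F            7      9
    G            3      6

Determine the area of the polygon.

Apply Gauss's area formula: 2A = Σ (x_i·y_{i+1} − x_{i+1}·y_i), indices taken mod 7.
Σ = (23) + (60) + (13) + (30) + (96) + (15) + (3) = 240
Area = |Σ|/2 = 120.

120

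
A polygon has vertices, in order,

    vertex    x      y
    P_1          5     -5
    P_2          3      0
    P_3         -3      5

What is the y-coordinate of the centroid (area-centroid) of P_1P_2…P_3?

Apply the surveyor's formula. First the cross-terms c_i = x_i·y_{i+1} − x_{i+1}·y_i:
  15, 15, -10  ⇒  2A = 20, A = 10.
Then Σ (y_i + y_{i+1})·c_i = 0, so ȳ = 0 / (6·10) = 0.

0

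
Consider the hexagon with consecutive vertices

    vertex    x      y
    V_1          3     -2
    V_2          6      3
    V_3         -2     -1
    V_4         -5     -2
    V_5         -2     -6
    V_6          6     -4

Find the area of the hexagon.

V_1→V_2: (3)(3) − (6)(-2) = 21
V_2→V_3: (6)(-1) − (-2)(3) = 0
V_3→V_4: (-2)(-2) − (-5)(-1) = -1
V_4→V_5: (-5)(-6) − (-2)(-2) = 26
V_5→V_6: (-2)(-4) − (6)(-6) = 44
V_6→V_1: (6)(-2) − (3)(-4) = 0
Σ = 90
Area = |Σ|/2 = 45.

45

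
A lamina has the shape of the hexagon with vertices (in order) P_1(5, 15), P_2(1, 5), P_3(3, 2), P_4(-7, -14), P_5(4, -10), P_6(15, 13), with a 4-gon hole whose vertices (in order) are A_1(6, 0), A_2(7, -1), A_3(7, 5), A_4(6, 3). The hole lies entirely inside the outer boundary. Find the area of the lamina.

224

Outer boundary:
Apply the shoelace (surveyor's) formula: 2A = Σ (x_i·y_{i+1} − x_{i+1}·y_i), indices taken mod 6.
Cross-terms: 10, -13, -28, 126, 202, 160  ⇒  Σ = 457
Area = |Σ|/2 = 228.5.
Hole:
Cross-terms: -6, 42, -9, -18  ⇒  Σ = 9
Area = |Σ|/2 = 4.5.
Net area = 228.5 − 4.5 = 224.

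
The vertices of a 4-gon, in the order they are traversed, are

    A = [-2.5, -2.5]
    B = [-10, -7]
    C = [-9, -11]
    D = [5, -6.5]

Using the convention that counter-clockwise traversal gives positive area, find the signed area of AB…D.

Apply the surveyor's formula: 2A = Σ (x_i·y_{i+1} − x_{i+1}·y_i), indices taken mod 4.
Cross-terms: -7.5, 47, 113.5, -28.75  ⇒  Σ = 124.25
Signed area = Σ/2 = 62.125 (positive ⇒ counter-clockwise traversal).

62.125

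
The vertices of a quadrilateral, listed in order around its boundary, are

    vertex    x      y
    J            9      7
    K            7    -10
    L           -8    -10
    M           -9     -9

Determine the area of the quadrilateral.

144.5

Σ = (-139) + (-150) + (-18) + (18) = -289
Area = |Σ|/2 = 144.5.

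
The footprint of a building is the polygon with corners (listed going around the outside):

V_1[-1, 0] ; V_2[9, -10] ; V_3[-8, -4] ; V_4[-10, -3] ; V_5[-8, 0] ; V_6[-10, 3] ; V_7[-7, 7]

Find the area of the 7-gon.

106

Apply the surveyor's formula: 2A = Σ (x_i·y_{i+1} − x_{i+1}·y_i), indices taken mod 7.
Cross-terms: 10, -116, -16, -24, -24, -49, 7  ⇒  Σ = -212
Area = |Σ|/2 = 106.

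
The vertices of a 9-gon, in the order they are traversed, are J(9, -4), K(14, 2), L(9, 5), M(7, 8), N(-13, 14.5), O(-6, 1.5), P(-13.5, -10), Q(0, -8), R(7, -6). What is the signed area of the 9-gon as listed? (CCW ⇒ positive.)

353.125

Apply the shoelace formula: 2A = Σ (x_i·y_{i+1} − x_{i+1}·y_i), indices taken mod 9.
Σ = (74) + (52) + (37) + (205.5) + (67.5) + (80.25) + (108) + (56) + (26) = 706.25
Signed area = Σ/2 = 353.125 (positive ⇒ counter-clockwise traversal).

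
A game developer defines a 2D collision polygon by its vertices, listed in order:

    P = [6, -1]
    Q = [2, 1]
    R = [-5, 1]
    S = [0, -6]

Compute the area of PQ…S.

Apply the surveyor's formula: 2A = Σ (x_i·y_{i+1} − x_{i+1}·y_i), indices taken mod 4.
Cross-terms: 8, 7, 30, 36  ⇒  Σ = 81
Area = |Σ|/2 = 40.5.

40.5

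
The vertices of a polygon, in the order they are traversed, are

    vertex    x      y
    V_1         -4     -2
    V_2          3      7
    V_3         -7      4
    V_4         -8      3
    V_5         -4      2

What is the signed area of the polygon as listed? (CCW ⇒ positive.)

31

Apply the surveyor's formula: 2A = Σ (x_i·y_{i+1} − x_{i+1}·y_i), indices taken mod 5.
V_1→V_2: (-4)(7) − (3)(-2) = -22
V_2→V_3: (3)(4) − (-7)(7) = 61
V_3→V_4: (-7)(3) − (-8)(4) = 11
V_4→V_5: (-8)(2) − (-4)(3) = -4
V_5→V_1: (-4)(-2) − (-4)(2) = 16
Σ = 62
Signed area = Σ/2 = 31 (positive ⇒ counter-clockwise traversal).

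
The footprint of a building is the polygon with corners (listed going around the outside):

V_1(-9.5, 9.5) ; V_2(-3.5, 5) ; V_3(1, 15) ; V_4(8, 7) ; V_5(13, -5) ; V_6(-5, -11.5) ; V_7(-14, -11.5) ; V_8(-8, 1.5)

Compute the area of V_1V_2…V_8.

Σ = (-14.25) + (-57.5) + (-113) + (-131) + (-174.5) + (-103.5) + (-113) + (-61.75) = -768.5
Area = |Σ|/2 = 384.25.

384.25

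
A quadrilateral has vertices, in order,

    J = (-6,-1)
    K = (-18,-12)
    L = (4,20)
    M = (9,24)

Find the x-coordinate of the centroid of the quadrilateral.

-265/69

Apply the shoelace formula. First the cross-terms c_i = x_i·y_{i+1} − x_{i+1}·y_i:
  54, -312, -84, 135  ⇒  2A = -207, A = -103.5.
Then Σ (x_i + x_{i+1})·c_i = 2385, so x̄ = 2385 / (6·(-103.5)) = -265/69.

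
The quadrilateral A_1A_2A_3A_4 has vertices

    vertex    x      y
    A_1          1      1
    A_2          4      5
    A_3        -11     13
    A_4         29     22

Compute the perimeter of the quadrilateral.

98

|A_1A_2| = √((3)² + (4)²) = √25 = 5
|A_2A_3| = √((-15)² + (8)²) = √289 = 17
|A_3A_4| = √((40)² + (9)²) = √1681 = 41
|A_4A_1| = √((-28)² + (-21)²) = √1225 = 35
Perimeter = 5 + 17 + 41 + 35 = 98.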